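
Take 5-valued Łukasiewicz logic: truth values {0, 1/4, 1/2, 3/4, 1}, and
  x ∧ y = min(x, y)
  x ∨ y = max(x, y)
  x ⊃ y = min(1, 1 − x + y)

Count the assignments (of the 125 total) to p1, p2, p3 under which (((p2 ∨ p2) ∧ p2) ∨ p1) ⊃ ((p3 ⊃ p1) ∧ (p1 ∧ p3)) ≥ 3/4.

63

value 1: 35 assignments (counts)
value 3/4: 28 assignments (counts)
value 1/2: 27 assignments
value 1/4: 22 assignments
value 0: 13 assignments
So 63 of the 125 assignments meet the threshold.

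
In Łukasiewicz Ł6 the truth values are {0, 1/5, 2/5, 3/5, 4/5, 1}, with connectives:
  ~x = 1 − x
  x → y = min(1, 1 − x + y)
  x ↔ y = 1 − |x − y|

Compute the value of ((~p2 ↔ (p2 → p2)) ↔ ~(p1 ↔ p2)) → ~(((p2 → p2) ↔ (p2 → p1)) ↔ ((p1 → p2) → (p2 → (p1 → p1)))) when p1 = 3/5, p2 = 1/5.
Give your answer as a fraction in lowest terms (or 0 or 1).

~p2 = ~1/5 = 4/5
p2 → p2 = 1/5 → 1/5 = 1
~p2 ↔ (p2 → p2) = 4/5 ↔ 1 = 4/5
p1 ↔ p2 = 3/5 ↔ 1/5 = 3/5
~(p1 ↔ p2) = ~3/5 = 2/5
(~p2 ↔ (p2 → p2)) ↔ ~(p1 ↔ p2) = 4/5 ↔ 2/5 = 3/5
p2 → p2 = 1/5 → 1/5 = 1
p2 → p1 = 1/5 → 3/5 = 1
(p2 → p2) ↔ (p2 → p1) = 1 ↔ 1 = 1
p1 → p2 = 3/5 → 1/5 = 3/5
p1 → p1 = 3/5 → 3/5 = 1
p2 → (p1 → p1) = 1/5 → 1 = 1
(p1 → p2) → (p2 → (p1 → p1)) = 3/5 → 1 = 1
((p2 → p2) ↔ (p2 → p1)) ↔ ((p1 → p2) → (p2 → (p1 → p1))) = 1 ↔ 1 = 1
~(((p2 → p2) ↔ (p2 → p1)) ↔ ((p1 → p2) → (p2 → (p1 → p1)))) = ~1 = 0
((~p2 ↔ (p2 → p2)) ↔ ~(p1 ↔ p2)) → ~(((p2 → p2) ↔ (p2 → p1)) ↔ ((p1 → p2) → (p2 → (p1 → p1)))) = 3/5 → 0 = 2/5

2/5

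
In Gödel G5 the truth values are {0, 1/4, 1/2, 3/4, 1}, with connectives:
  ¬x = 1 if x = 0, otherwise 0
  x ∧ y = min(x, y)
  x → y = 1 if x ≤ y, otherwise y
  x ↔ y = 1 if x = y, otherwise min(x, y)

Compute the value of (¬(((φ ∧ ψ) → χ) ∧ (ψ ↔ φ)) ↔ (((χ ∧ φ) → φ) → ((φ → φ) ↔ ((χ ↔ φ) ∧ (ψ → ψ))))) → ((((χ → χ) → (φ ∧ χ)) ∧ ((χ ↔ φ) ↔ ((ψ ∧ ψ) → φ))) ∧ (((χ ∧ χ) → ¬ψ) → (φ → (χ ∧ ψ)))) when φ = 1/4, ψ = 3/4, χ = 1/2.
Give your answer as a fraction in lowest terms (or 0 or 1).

1

φ ∧ ψ = 1/4 ∧ 3/4 = 1/4
(φ ∧ ψ) → χ = 1/4 → 1/2 = 1
ψ ↔ φ = 3/4 ↔ 1/4 = 1/4
((φ ∧ ψ) → χ) ∧ (ψ ↔ φ) = 1 ∧ 1/4 = 1/4
¬(((φ ∧ ψ) → χ) ∧ (ψ ↔ φ)) = ¬1/4 = 0
χ ∧ φ = 1/2 ∧ 1/4 = 1/4
(χ ∧ φ) → φ = 1/4 → 1/4 = 1
φ → φ = 1/4 → 1/4 = 1
χ ↔ φ = 1/2 ↔ 1/4 = 1/4
ψ → ψ = 3/4 → 3/4 = 1
(χ ↔ φ) ∧ (ψ → ψ) = 1/4 ∧ 1 = 1/4
(φ → φ) ↔ ((χ ↔ φ) ∧ (ψ → ψ)) = 1 ↔ 1/4 = 1/4
((χ ∧ φ) → φ) → ((φ → φ) ↔ ((χ ↔ φ) ∧ (ψ → ψ))) = 1 → 1/4 = 1/4
¬(((φ ∧ ψ) → χ) ∧ (ψ ↔ φ)) ↔ (((χ ∧ φ) → φ) → ((φ → φ) ↔ ((χ ↔ φ) ∧ (ψ → ψ)))) = 0 ↔ 1/4 = 0
χ → χ = 1/2 → 1/2 = 1
φ ∧ χ = 1/4 ∧ 1/2 = 1/4
(χ → χ) → (φ ∧ χ) = 1 → 1/4 = 1/4
χ ↔ φ = 1/2 ↔ 1/4 = 1/4
ψ ∧ ψ = 3/4 ∧ 3/4 = 3/4
(ψ ∧ ψ) → φ = 3/4 → 1/4 = 1/4
(χ ↔ φ) ↔ ((ψ ∧ ψ) → φ) = 1/4 ↔ 1/4 = 1
((χ → χ) → (φ ∧ χ)) ∧ ((χ ↔ φ) ↔ ((ψ ∧ ψ) → φ)) = 1/4 ∧ 1 = 1/4
χ ∧ χ = 1/2 ∧ 1/2 = 1/2
¬ψ = ¬3/4 = 0
(χ ∧ χ) → ¬ψ = 1/2 → 0 = 0
χ ∧ ψ = 1/2 ∧ 3/4 = 1/2
φ → (χ ∧ ψ) = 1/4 → 1/2 = 1
((χ ∧ χ) → ¬ψ) → (φ → (χ ∧ ψ)) = 0 → 1 = 1
(((χ → χ) → (φ ∧ χ)) ∧ ((χ ↔ φ) ↔ ((ψ ∧ ψ) → φ))) ∧ (((χ ∧ χ) → ¬ψ) → (φ → (χ ∧ ψ))) = 1/4 ∧ 1 = 1/4
(¬(((φ ∧ ψ) → χ) ∧ (ψ ↔ φ)) ↔ (((χ ∧ φ) → φ) → ((φ → φ) ↔ ((χ ↔ φ) ∧ (ψ → ψ))))) → ((((χ → χ) → (φ ∧ χ)) ∧ ((χ ↔ φ) ↔ ((ψ ∧ ψ) → φ))) ∧ (((χ ∧ χ) → ¬ψ) → (φ → (χ ∧ ψ)))) = 0 → 1/4 = 1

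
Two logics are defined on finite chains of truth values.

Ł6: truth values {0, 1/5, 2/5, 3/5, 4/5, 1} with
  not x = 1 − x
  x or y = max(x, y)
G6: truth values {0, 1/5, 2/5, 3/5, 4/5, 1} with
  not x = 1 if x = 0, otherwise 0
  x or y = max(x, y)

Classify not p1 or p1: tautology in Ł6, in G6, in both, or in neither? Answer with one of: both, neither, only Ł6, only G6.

neither

In Ł6: at p1 = 1/5 the value is 4/5 — not a tautology.
In G6: at p1 = 1/5 the value is 1/5 — not a tautology.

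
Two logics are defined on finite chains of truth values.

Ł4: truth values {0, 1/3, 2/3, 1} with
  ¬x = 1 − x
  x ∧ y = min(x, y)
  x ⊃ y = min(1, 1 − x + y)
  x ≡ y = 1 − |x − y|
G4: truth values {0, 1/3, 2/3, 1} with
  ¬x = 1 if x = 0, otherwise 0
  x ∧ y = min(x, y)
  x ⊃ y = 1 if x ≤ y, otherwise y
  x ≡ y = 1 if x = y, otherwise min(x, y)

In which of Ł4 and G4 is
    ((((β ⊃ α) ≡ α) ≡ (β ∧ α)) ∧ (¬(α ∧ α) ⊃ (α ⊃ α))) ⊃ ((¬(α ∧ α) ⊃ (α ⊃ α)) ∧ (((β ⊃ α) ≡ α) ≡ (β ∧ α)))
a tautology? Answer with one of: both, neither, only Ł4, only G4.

In Ł4: every assignment gives 1 — tautology.
In G4: every assignment gives 1 — tautology.

both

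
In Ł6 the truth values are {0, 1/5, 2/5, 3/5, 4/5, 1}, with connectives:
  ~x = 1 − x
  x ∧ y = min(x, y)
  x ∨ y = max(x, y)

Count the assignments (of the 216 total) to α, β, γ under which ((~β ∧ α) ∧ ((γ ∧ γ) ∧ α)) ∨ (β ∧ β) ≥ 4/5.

80

value 1: 37 assignments (counts)
value 4/5: 43 assignments (counts)
value 3/5: 55 assignments
value 2/5: 41 assignments
value 1/5: 29 assignments
value 0: 11 assignments
So 80 of the 216 assignments meet the threshold.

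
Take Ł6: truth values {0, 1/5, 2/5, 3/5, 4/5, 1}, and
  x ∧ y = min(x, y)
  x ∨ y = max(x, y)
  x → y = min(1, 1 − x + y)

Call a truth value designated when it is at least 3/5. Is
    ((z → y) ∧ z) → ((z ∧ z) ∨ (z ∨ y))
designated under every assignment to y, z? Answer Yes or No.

Yes

At y = 1, z = 2/5, for instance:
z → y = 2/5 → 1 = 1
(z → y) ∧ z = 1 ∧ 2/5 = 2/5
z ∧ z = 2/5 ∧ 2/5 = 2/5
z ∨ y = 2/5 ∨ 1 = 1
(z ∧ z) ∨ (z ∨ y) = 2/5 ∨ 1 = 1
((z → y) ∧ z) → ((z ∧ z) ∨ (z ∨ y)) = 2/5 → 1 = 1
and checking the remaining 35 assignments likewise gives ≥ 3/5 in every case.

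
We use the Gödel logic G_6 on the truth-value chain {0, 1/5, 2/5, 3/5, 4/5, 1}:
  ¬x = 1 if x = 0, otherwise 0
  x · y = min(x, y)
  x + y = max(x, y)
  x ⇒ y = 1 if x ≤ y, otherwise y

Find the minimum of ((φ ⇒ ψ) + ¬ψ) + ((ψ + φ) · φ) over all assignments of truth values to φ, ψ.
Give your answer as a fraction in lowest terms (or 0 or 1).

Take φ = 2/5, ψ = 1/5:
φ ⇒ ψ = 2/5 ⇒ 1/5 = 1/5
¬ψ = ¬1/5 = 0
(φ ⇒ ψ) + ¬ψ = 1/5 + 0 = 1/5
ψ + φ = 1/5 + 2/5 = 2/5
(ψ + φ) · φ = 2/5 · 2/5 = 2/5
((φ ⇒ ψ) + ¬ψ) + ((ψ + φ) · φ) = 1/5 + 2/5 = 2/5
No assignment yields a value below 2/5, so this is the minimum.

2/5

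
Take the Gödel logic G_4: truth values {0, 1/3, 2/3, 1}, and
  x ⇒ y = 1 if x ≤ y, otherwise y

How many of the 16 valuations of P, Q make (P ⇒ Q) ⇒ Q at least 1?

10

P = 0, Q = 0 ↦ 0  <
P = 0, Q = 1/3 ↦ 1/3  <
P = 0, Q = 2/3 ↦ 2/3  <
P = 0, Q = 1 ↦ 1  ≥
P = 1/3, Q = 0 ↦ 1  ≥
P = 1/3, Q = 1/3 ↦ 1/3  <
P = 1/3, Q = 2/3 ↦ 2/3  <
P = 1/3, Q = 1 ↦ 1  ≥
P = 2/3, Q = 0 ↦ 1  ≥
P = 2/3, Q = 1/3 ↦ 1  ≥
P = 2/3, Q = 2/3 ↦ 2/3  <
P = 2/3, Q = 1 ↦ 1  ≥
P = 1, Q = 0 ↦ 1  ≥
P = 1, Q = 1/3 ↦ 1  ≥
P = 1, Q = 2/3 ↦ 1  ≥
P = 1, Q = 1 ↦ 1  ≥
So 10 of the 16 assignments meet the threshold.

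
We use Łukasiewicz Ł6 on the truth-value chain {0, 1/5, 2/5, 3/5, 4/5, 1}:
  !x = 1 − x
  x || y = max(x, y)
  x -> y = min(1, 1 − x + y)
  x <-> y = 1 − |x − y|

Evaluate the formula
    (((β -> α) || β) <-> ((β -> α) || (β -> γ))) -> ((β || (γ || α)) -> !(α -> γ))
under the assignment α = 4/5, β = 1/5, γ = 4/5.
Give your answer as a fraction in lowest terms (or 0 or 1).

1/5

β -> α = 1/5 -> 4/5 = 1
(β -> α) || β = 1 || 1/5 = 1
β -> α = 1/5 -> 4/5 = 1
β -> γ = 1/5 -> 4/5 = 1
(β -> α) || (β -> γ) = 1 || 1 = 1
((β -> α) || β) <-> ((β -> α) || (β -> γ)) = 1 <-> 1 = 1
γ || α = 4/5 || 4/5 = 4/5
β || (γ || α) = 1/5 || 4/5 = 4/5
α -> γ = 4/5 -> 4/5 = 1
!(α -> γ) = !1 = 0
(β || (γ || α)) -> !(α -> γ) = 4/5 -> 0 = 1/5
(((β -> α) || β) <-> ((β -> α) || (β -> γ))) -> ((β || (γ || α)) -> !(α -> γ)) = 1 -> 1/5 = 1/5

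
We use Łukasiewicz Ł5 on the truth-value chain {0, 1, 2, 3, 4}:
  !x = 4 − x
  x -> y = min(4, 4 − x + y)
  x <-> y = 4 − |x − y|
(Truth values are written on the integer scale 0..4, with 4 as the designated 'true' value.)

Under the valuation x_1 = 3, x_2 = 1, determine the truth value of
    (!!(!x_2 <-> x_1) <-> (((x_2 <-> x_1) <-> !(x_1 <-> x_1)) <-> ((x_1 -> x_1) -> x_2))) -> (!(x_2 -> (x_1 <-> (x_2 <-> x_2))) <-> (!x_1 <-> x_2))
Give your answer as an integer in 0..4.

1

!x_2 = !1 = 3
!x_2 <-> x_1 = 3 <-> 3 = 4
!(!x_2 <-> x_1) = !4 = 0
!!(!x_2 <-> x_1) = !0 = 4
x_2 <-> x_1 = 1 <-> 3 = 2
x_1 <-> x_1 = 3 <-> 3 = 4
!(x_1 <-> x_1) = !4 = 0
(x_2 <-> x_1) <-> !(x_1 <-> x_1) = 2 <-> 0 = 2
x_1 -> x_1 = 3 -> 3 = 4
(x_1 -> x_1) -> x_2 = 4 -> 1 = 1
((x_2 <-> x_1) <-> !(x_1 <-> x_1)) <-> ((x_1 -> x_1) -> x_2) = 2 <-> 1 = 3
!!(!x_2 <-> x_1) <-> (((x_2 <-> x_1) <-> !(x_1 <-> x_1)) <-> ((x_1 -> x_1) -> x_2)) = 4 <-> 3 = 3
x_2 <-> x_2 = 1 <-> 1 = 4
x_1 <-> (x_2 <-> x_2) = 3 <-> 4 = 3
x_2 -> (x_1 <-> (x_2 <-> x_2)) = 1 -> 3 = 4
!(x_2 -> (x_1 <-> (x_2 <-> x_2))) = !4 = 0
!x_1 = !3 = 1
!x_1 <-> x_2 = 1 <-> 1 = 4
!(x_2 -> (x_1 <-> (x_2 <-> x_2))) <-> (!x_1 <-> x_2) = 0 <-> 4 = 0
(!!(!x_2 <-> x_1) <-> (((x_2 <-> x_1) <-> !(x_1 <-> x_1)) <-> ((x_1 -> x_1) -> x_2))) -> (!(x_2 -> (x_1 <-> (x_2 <-> x_2))) <-> (!x_1 <-> x_2)) = 3 -> 0 = 1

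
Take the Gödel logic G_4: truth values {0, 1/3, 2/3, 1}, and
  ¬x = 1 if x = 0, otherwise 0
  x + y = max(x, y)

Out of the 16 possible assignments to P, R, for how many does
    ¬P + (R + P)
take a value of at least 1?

P = 0, R = 0 ↦ 1  ≥
P = 0, R = 1/3 ↦ 1  ≥
P = 0, R = 2/3 ↦ 1  ≥
P = 0, R = 1 ↦ 1  ≥
P = 1/3, R = 0 ↦ 1/3  <
P = 1/3, R = 1/3 ↦ 1/3  <
P = 1/3, R = 2/3 ↦ 2/3  <
P = 1/3, R = 1 ↦ 1  ≥
P = 2/3, R = 0 ↦ 2/3  <
P = 2/3, R = 1/3 ↦ 2/3  <
P = 2/3, R = 2/3 ↦ 2/3  <
P = 2/3, R = 1 ↦ 1  ≥
P = 1, R = 0 ↦ 1  ≥
P = 1, R = 1/3 ↦ 1  ≥
P = 1, R = 2/3 ↦ 1  ≥
P = 1, R = 1 ↦ 1  ≥
So 10 of the 16 assignments meet the threshold.

10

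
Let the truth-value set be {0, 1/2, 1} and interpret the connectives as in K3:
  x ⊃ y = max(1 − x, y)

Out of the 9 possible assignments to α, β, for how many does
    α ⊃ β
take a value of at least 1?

5

α = 0, β = 0 ↦ 1  ≥
α = 0, β = 1/2 ↦ 1  ≥
α = 0, β = 1 ↦ 1  ≥
α = 1/2, β = 0 ↦ 1/2  <
α = 1/2, β = 1/2 ↦ 1/2  <
α = 1/2, β = 1 ↦ 1  ≥
α = 1, β = 0 ↦ 0  <
α = 1, β = 1/2 ↦ 1/2  <
α = 1, β = 1 ↦ 1  ≥
So 5 of the 9 assignments meet the threshold.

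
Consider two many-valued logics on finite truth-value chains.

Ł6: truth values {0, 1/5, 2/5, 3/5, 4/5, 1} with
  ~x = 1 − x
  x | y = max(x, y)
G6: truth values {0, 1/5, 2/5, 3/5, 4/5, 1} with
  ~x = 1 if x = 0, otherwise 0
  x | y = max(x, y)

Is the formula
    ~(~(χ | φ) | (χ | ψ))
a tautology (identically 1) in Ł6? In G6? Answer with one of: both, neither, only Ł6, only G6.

In Ł6: at φ = 0, ψ = 0, χ = 0 the value is 0 — not a tautology.
In G6: at φ = 0, ψ = 0, χ = 0 the value is 0 — not a tautology.

neither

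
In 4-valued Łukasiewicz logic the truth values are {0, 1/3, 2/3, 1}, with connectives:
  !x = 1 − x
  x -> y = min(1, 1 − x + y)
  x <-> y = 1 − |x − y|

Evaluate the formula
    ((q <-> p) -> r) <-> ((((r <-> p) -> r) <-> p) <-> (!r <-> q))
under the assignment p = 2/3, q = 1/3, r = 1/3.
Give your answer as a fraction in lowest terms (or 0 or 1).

1

q <-> p = 1/3 <-> 2/3 = 2/3
(q <-> p) -> r = 2/3 -> 1/3 = 2/3
r <-> p = 1/3 <-> 2/3 = 2/3
(r <-> p) -> r = 2/3 -> 1/3 = 2/3
((r <-> p) -> r) <-> p = 2/3 <-> 2/3 = 1
!r = !1/3 = 2/3
!r <-> q = 2/3 <-> 1/3 = 2/3
(((r <-> p) -> r) <-> p) <-> (!r <-> q) = 1 <-> 2/3 = 2/3
((q <-> p) -> r) <-> ((((r <-> p) -> r) <-> p) <-> (!r <-> q)) = 2/3 <-> 2/3 = 1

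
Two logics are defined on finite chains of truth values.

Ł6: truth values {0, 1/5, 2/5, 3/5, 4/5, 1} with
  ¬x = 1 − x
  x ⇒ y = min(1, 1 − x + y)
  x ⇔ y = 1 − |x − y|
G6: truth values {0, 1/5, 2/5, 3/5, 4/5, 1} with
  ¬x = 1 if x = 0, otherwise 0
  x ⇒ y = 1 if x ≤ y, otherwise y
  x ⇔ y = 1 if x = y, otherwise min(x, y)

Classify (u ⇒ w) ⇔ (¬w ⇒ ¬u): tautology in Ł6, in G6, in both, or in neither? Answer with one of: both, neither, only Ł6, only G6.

only Ł6

In Ł6: every assignment gives 1 — tautology.
In G6: at u = 2/5, w = 1/5 the value is 1/5 — not a tautology.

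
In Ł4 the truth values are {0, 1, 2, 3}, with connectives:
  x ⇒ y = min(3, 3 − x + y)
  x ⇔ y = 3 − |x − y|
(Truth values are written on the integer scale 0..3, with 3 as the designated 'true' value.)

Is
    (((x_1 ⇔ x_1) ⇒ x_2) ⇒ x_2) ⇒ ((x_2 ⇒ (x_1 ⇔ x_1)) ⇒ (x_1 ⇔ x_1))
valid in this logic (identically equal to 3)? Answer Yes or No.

Yes

x_1 = 0, x_2 = 0 ↦ 3
x_1 = 0, x_2 = 1 ↦ 3
x_1 = 0, x_2 = 2 ↦ 3
x_1 = 0, x_2 = 3 ↦ 3
x_1 = 1, x_2 = 0 ↦ 3
x_1 = 1, x_2 = 1 ↦ 3
x_1 = 1, x_2 = 2 ↦ 3
x_1 = 1, x_2 = 3 ↦ 3
x_1 = 2, x_2 = 0 ↦ 3
x_1 = 2, x_2 = 1 ↦ 3
x_1 = 2, x_2 = 2 ↦ 3
x_1 = 2, x_2 = 3 ↦ 3
x_1 = 3, x_2 = 0 ↦ 3
x_1 = 3, x_2 = 1 ↦ 3
x_1 = 3, x_2 = 2 ↦ 3
x_1 = 3, x_2 = 3 ↦ 3
Every assignment gives a value ≥ 3.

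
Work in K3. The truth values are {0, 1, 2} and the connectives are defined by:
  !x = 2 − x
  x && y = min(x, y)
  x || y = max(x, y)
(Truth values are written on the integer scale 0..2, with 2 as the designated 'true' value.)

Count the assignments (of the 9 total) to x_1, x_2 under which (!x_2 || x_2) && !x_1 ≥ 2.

2

x_1 = 0, x_2 = 0 ↦ 2  ≥
x_1 = 0, x_2 = 1 ↦ 1  <
x_1 = 0, x_2 = 2 ↦ 2  ≥
x_1 = 1, x_2 = 0 ↦ 1  <
x_1 = 1, x_2 = 1 ↦ 1  <
x_1 = 1, x_2 = 2 ↦ 1  <
x_1 = 2, x_2 = 0 ↦ 0  <
x_1 = 2, x_2 = 1 ↦ 0  <
x_1 = 2, x_2 = 2 ↦ 0  <
So 2 of the 9 assignments meet the threshold.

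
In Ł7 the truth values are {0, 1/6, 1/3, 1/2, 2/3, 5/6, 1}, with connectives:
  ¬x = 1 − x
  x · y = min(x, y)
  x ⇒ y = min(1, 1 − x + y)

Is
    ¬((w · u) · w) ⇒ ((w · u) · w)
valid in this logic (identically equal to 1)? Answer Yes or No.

Counterexample: take u = 0, w = 0.
w · u = 0 · 0 = 0
(w · u) · w = 0 · 0 = 0
¬((w · u) · w) = ¬0 = 1
¬((w · u) · w) ⇒ ((w · u) · w) = 1 ⇒ 0 = 0
This gives 0 ≠ 1.

No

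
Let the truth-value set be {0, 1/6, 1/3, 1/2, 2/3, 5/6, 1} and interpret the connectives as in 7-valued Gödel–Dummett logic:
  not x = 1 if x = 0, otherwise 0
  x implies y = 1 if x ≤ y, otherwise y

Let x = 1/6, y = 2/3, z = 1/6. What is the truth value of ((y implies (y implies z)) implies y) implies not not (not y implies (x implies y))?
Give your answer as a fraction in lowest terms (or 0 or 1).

1

y implies z = 2/3 implies 1/6 = 1/6
y implies (y implies z) = 2/3 implies 1/6 = 1/6
(y implies (y implies z)) implies y = 1/6 implies 2/3 = 1
not y = not 2/3 = 0
x implies y = 1/6 implies 2/3 = 1
not y implies (x implies y) = 0 implies 1 = 1
not (not y implies (x implies y)) = not 1 = 0
not not (not y implies (x implies y)) = not 0 = 1
((y implies (y implies z)) implies y) implies not not (not y implies (x implies y)) = 1 implies 1 = 1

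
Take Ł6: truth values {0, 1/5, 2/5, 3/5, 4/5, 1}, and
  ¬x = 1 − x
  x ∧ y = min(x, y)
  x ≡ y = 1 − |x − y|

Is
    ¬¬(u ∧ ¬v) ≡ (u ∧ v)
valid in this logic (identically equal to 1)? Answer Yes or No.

Counterexample: take u = 1/5, v = 0.
¬v = ¬0 = 1
u ∧ ¬v = 1/5 ∧ 1 = 1/5
¬(u ∧ ¬v) = ¬1/5 = 4/5
¬¬(u ∧ ¬v) = ¬4/5 = 1/5
u ∧ v = 1/5 ∧ 0 = 0
¬¬(u ∧ ¬v) ≡ (u ∧ v) = 1/5 ≡ 0 = 4/5
This gives 4/5 ≠ 1.

No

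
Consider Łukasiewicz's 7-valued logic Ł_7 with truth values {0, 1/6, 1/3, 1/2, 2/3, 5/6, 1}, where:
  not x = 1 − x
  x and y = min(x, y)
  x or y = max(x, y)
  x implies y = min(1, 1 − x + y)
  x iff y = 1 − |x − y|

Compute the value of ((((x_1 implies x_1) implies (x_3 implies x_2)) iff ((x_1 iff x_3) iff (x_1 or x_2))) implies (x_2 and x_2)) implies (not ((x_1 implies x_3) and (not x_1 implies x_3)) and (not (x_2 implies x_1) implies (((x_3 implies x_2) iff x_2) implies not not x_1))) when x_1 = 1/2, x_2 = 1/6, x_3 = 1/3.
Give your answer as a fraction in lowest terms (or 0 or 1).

5/6

x_1 implies x_1 = 1/2 implies 1/2 = 1
x_3 implies x_2 = 1/3 implies 1/6 = 5/6
(x_1 implies x_1) implies (x_3 implies x_2) = 1 implies 5/6 = 5/6
x_1 iff x_3 = 1/2 iff 1/3 = 5/6
x_1 or x_2 = 1/2 or 1/6 = 1/2
(x_1 iff x_3) iff (x_1 or x_2) = 5/6 iff 1/2 = 2/3
((x_1 implies x_1) implies (x_3 implies x_2)) iff ((x_1 iff x_3) iff (x_1 or x_2)) = 5/6 iff 2/3 = 5/6
x_2 and x_2 = 1/6 and 1/6 = 1/6
(((x_1 implies x_1) implies (x_3 implies x_2)) iff ((x_1 iff x_3) iff (x_1 or x_2))) implies (x_2 and x_2) = 5/6 implies 1/6 = 1/3
x_1 implies x_3 = 1/2 implies 1/3 = 5/6
not x_1 = not 1/2 = 1/2
not x_1 implies x_3 = 1/2 implies 1/3 = 5/6
(x_1 implies x_3) and (not x_1 implies x_3) = 5/6 and 5/6 = 5/6
not ((x_1 implies x_3) and (not x_1 implies x_3)) = not 5/6 = 1/6
x_2 implies x_1 = 1/6 implies 1/2 = 1
not (x_2 implies x_1) = not 1 = 0
x_3 implies x_2 = 1/3 implies 1/6 = 5/6
(x_3 implies x_2) iff x_2 = 5/6 iff 1/6 = 1/3
not x_1 = not 1/2 = 1/2
not not x_1 = not 1/2 = 1/2
((x_3 implies x_2) iff x_2) implies not not x_1 = 1/3 implies 1/2 = 1
not (x_2 implies x_1) implies (((x_3 implies x_2) iff x_2) implies not not x_1) = 0 implies 1 = 1
not ((x_1 implies x_3) and (not x_1 implies x_3)) and (not (x_2 implies x_1) implies (((x_3 implies x_2) iff x_2) implies not not x_1)) = 1/6 and 1 = 1/6
((((x_1 implies x_1) implies (x_3 implies x_2)) iff ((x_1 iff x_3) iff (x_1 or x_2))) implies (x_2 and x_2)) implies (not ((x_1 implies x_3) and (not x_1 implies x_3)) and (not (x_2 implies x_1) implies (((x_3 implies x_2) iff x_2) implies not not x_1))) = 1/3 implies 1/6 = 5/6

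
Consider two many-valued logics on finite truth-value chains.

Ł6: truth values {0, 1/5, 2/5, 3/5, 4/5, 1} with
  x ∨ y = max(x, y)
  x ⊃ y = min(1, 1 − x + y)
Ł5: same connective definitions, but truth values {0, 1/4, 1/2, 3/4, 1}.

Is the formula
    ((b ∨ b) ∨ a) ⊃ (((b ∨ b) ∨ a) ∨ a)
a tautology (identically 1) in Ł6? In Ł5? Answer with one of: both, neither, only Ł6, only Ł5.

In Ł6: every assignment gives 1 — tautology.
In Ł5: every assignment gives 1 — tautology.

both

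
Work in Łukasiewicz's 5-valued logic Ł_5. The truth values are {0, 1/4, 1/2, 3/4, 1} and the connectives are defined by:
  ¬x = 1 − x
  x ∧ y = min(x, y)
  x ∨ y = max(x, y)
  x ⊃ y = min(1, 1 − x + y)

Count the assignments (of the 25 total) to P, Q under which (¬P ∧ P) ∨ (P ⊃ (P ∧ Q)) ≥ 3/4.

19

value 1: 15 assignments (counts)
value 3/4: 4 assignments (counts)
value 1/2: 3 assignments
value 1/4: 2 assignments
value 0: 1 assignment
So 19 of the 25 assignments meet the threshold.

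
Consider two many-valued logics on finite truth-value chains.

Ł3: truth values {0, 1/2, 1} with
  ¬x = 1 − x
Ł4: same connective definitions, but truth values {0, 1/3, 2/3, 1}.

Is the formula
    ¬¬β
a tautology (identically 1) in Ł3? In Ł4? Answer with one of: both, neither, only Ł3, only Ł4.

In Ł3: at β = 0 the value is 0 — not a tautology.
In Ł4: at β = 0 the value is 0 — not a tautology.

neither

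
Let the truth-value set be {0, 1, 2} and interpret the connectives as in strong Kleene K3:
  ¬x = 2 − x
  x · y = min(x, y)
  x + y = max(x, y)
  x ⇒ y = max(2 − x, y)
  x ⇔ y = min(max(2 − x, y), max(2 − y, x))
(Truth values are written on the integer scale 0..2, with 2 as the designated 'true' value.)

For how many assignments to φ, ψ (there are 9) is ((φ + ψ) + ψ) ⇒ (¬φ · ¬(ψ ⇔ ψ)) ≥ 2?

φ = 0, ψ = 0 ↦ 2  ≥
φ = 0, ψ = 1 ↦ 1  <
φ = 0, ψ = 2 ↦ 0  <
φ = 1, ψ = 0 ↦ 1  <
φ = 1, ψ = 1 ↦ 1  <
φ = 1, ψ = 2 ↦ 0  <
φ = 2, ψ = 0 ↦ 0  <
φ = 2, ψ = 1 ↦ 0  <
φ = 2, ψ = 2 ↦ 0  <
So 1 of the 9 assignments meets the threshold.

1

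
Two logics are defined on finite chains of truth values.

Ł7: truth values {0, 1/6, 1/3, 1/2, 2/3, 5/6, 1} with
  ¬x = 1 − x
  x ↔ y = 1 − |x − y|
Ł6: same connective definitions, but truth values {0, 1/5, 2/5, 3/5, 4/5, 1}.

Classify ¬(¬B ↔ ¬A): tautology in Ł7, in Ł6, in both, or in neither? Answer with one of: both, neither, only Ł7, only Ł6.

neither

In Ł7: at A = 0, B = 0 the value is 0 — not a tautology.
In Ł6: at A = 0, B = 0 the value is 0 — not a tautology.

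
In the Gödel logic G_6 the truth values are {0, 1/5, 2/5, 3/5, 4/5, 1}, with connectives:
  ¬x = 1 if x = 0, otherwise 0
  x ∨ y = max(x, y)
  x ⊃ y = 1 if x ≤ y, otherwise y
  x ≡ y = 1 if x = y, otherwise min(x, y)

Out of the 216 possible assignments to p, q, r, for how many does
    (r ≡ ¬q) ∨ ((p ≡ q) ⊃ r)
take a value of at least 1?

value 1: 171 assignments (counts)
value 4/5: 6 assignments
value 3/5: 8 assignments
value 2/5: 12 assignments
value 1/5: 18 assignments
value 0: 1 assignment
So 171 of the 216 assignments meet the threshold.

171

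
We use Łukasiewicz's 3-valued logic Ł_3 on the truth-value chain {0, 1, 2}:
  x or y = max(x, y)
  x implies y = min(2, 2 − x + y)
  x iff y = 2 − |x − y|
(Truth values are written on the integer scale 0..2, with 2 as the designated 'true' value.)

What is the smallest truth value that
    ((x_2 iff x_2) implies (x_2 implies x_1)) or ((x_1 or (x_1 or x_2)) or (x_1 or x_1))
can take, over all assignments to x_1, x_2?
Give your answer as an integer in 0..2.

Take x_1 = 0, x_2 = 1:
x_2 iff x_2 = 1 iff 1 = 2
x_2 implies x_1 = 1 implies 0 = 1
(x_2 iff x_2) implies (x_2 implies x_1) = 2 implies 1 = 1
x_1 or x_2 = 0 or 1 = 1
x_1 or (x_1 or x_2) = 0 or 1 = 1
x_1 or x_1 = 0 or 0 = 0
(x_1 or (x_1 or x_2)) or (x_1 or x_1) = 1 or 0 = 1
((x_2 iff x_2) implies (x_2 implies x_1)) or ((x_1 or (x_1 or x_2)) or (x_1 or x_1)) = 1 or 1 = 1
No assignment yields a value below 1, so this is the minimum.

1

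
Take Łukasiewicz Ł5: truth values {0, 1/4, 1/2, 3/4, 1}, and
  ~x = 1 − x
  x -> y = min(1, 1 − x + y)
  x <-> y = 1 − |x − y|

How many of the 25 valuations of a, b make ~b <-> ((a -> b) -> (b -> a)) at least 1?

value 1: 9 assignments (counts)
value 3/4: 7 assignments
value 1/2: 5 assignments
value 1/4: 3 assignments
value 0: 1 assignment
So 9 of the 25 assignments meet the threshold.

9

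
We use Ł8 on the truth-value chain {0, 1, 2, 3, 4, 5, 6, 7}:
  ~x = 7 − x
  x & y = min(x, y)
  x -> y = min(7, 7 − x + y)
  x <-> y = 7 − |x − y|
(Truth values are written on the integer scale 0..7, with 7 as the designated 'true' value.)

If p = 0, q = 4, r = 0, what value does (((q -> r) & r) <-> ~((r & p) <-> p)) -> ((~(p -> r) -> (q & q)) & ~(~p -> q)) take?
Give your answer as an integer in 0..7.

3

q -> r = 4 -> 0 = 3
(q -> r) & r = 3 & 0 = 0
r & p = 0 & 0 = 0
(r & p) <-> p = 0 <-> 0 = 7
~((r & p) <-> p) = ~7 = 0
((q -> r) & r) <-> ~((r & p) <-> p) = 0 <-> 0 = 7
p -> r = 0 -> 0 = 7
~(p -> r) = ~7 = 0
q & q = 4 & 4 = 4
~(p -> r) -> (q & q) = 0 -> 4 = 7
~p = ~0 = 7
~p -> q = 7 -> 4 = 4
~(~p -> q) = ~4 = 3
(~(p -> r) -> (q & q)) & ~(~p -> q) = 7 & 3 = 3
(((q -> r) & r) <-> ~((r & p) <-> p)) -> ((~(p -> r) -> (q & q)) & ~(~p -> q)) = 7 -> 3 = 3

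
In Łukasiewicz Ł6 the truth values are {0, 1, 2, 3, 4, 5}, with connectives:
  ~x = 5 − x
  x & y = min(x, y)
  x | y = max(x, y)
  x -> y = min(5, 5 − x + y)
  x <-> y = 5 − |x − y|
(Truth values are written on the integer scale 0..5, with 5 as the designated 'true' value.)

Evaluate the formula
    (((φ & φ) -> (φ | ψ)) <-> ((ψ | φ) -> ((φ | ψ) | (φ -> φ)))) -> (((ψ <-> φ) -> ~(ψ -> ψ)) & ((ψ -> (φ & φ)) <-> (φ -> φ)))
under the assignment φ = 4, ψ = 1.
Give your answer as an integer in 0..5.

3

φ & φ = 4 & 4 = 4
φ | ψ = 4 | 1 = 4
(φ & φ) -> (φ | ψ) = 4 -> 4 = 5
ψ | φ = 1 | 4 = 4
φ | ψ = 4 | 1 = 4
φ -> φ = 4 -> 4 = 5
(φ | ψ) | (φ -> φ) = 4 | 5 = 5
(ψ | φ) -> ((φ | ψ) | (φ -> φ)) = 4 -> 5 = 5
((φ & φ) -> (φ | ψ)) <-> ((ψ | φ) -> ((φ | ψ) | (φ -> φ))) = 5 <-> 5 = 5
ψ <-> φ = 1 <-> 4 = 2
ψ -> ψ = 1 -> 1 = 5
~(ψ -> ψ) = ~5 = 0
(ψ <-> φ) -> ~(ψ -> ψ) = 2 -> 0 = 3
φ & φ = 4 & 4 = 4
ψ -> (φ & φ) = 1 -> 4 = 5
φ -> φ = 4 -> 4 = 5
(ψ -> (φ & φ)) <-> (φ -> φ) = 5 <-> 5 = 5
((ψ <-> φ) -> ~(ψ -> ψ)) & ((ψ -> (φ & φ)) <-> (φ -> φ)) = 3 & 5 = 3
(((φ & φ) -> (φ | ψ)) <-> ((ψ | φ) -> ((φ | ψ) | (φ -> φ)))) -> (((ψ <-> φ) -> ~(ψ -> ψ)) & ((ψ -> (φ & φ)) <-> (φ -> φ))) = 5 -> 3 = 3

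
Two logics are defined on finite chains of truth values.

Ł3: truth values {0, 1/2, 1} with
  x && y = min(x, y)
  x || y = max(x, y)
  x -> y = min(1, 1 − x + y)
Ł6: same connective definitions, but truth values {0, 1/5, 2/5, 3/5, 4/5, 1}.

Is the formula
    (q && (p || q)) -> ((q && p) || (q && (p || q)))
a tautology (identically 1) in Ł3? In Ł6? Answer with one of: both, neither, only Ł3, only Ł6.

both

In Ł3: every assignment gives 1 — tautology.
In Ł6: every assignment gives 1 — tautology.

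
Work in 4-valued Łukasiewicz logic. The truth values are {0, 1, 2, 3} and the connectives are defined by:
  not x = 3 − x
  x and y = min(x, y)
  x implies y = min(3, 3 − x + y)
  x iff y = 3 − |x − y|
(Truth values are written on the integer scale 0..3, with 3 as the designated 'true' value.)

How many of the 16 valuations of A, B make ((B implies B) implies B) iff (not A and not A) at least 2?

10

A = 0, B = 0 ↦ 0  <
A = 0, B = 1 ↦ 1  <
A = 0, B = 2 ↦ 2  ≥
A = 0, B = 3 ↦ 3  ≥
A = 1, B = 0 ↦ 1  <
A = 1, B = 1 ↦ 2  ≥
A = 1, B = 2 ↦ 3  ≥
A = 1, B = 3 ↦ 2  ≥
A = 2, B = 0 ↦ 2  ≥
A = 2, B = 1 ↦ 3  ≥
A = 2, B = 2 ↦ 2  ≥
A = 2, B = 3 ↦ 1  <
A = 3, B = 0 ↦ 3  ≥
A = 3, B = 1 ↦ 2  ≥
A = 3, B = 2 ↦ 1  <
A = 3, B = 3 ↦ 0  <
So 10 of the 16 assignments meet the threshold.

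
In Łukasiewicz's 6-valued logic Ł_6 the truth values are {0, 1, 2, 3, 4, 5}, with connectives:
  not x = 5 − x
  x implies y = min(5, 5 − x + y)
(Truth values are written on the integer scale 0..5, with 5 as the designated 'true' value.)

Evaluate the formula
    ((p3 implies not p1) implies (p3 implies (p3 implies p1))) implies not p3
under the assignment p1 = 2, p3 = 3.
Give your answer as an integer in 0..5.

2

not p1 = not 2 = 3
p3 implies not p1 = 3 implies 3 = 5
p3 implies p1 = 3 implies 2 = 4
p3 implies (p3 implies p1) = 3 implies 4 = 5
(p3 implies not p1) implies (p3 implies (p3 implies p1)) = 5 implies 5 = 5
not p3 = not 3 = 2
((p3 implies not p1) implies (p3 implies (p3 implies p1))) implies not p3 = 5 implies 2 = 2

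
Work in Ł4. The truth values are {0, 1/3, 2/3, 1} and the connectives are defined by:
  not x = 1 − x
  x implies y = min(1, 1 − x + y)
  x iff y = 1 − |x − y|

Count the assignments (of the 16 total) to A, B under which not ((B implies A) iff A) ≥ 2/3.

A = 0, B = 0 ↦ 1  ≥
A = 0, B = 1/3 ↦ 2/3  ≥
A = 0, B = 2/3 ↦ 1/3  <
A = 0, B = 1 ↦ 0  <
A = 1/3, B = 0 ↦ 2/3  ≥
A = 1/3, B = 1/3 ↦ 2/3  ≥
A = 1/3, B = 2/3 ↦ 1/3  <
A = 1/3, B = 1 ↦ 0  <
A = 2/3, B = 0 ↦ 1/3  <
A = 2/3, B = 1/3 ↦ 1/3  <
A = 2/3, B = 2/3 ↦ 1/3  <
A = 2/3, B = 1 ↦ 0  <
A = 1, B = 0 ↦ 0  <
A = 1, B = 1/3 ↦ 0  <
A = 1, B = 2/3 ↦ 0  <
A = 1, B = 1 ↦ 0  <
So 4 of the 16 assignments meet the threshold.

4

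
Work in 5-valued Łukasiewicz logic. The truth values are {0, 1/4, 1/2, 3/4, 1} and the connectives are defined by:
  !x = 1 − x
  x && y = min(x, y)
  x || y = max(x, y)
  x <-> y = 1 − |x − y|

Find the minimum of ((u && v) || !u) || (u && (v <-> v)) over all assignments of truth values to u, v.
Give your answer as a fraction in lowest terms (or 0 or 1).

Take u = 1/2, v = 0:
u && v = 1/2 && 0 = 0
!u = !1/2 = 1/2
(u && v) || !u = 0 || 1/2 = 1/2
v <-> v = 0 <-> 0 = 1
u && (v <-> v) = 1/2 && 1 = 1/2
((u && v) || !u) || (u && (v <-> v)) = 1/2 || 1/2 = 1/2
No assignment yields a value below 1/2, so this is the minimum.

1/2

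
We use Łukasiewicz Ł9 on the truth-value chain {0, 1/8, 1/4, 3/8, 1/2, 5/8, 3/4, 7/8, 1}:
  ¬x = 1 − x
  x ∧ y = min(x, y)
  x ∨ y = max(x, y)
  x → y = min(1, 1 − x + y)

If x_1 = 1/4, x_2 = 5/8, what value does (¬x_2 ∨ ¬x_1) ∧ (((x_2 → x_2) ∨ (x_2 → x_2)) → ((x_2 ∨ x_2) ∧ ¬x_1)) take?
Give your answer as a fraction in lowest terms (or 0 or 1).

¬x_2 = ¬5/8 = 3/8
¬x_1 = ¬1/4 = 3/4
¬x_2 ∨ ¬x_1 = 3/8 ∨ 3/4 = 3/4
x_2 → x_2 = 5/8 → 5/8 = 1
x_2 → x_2 = 5/8 → 5/8 = 1
(x_2 → x_2) ∨ (x_2 → x_2) = 1 ∨ 1 = 1
x_2 ∨ x_2 = 5/8 ∨ 5/8 = 5/8
¬x_1 = ¬1/4 = 3/4
(x_2 ∨ x_2) ∧ ¬x_1 = 5/8 ∧ 3/4 = 5/8
((x_2 → x_2) ∨ (x_2 → x_2)) → ((x_2 ∨ x_2) ∧ ¬x_1) = 1 → 5/8 = 5/8
(¬x_2 ∨ ¬x_1) ∧ (((x_2 → x_2) ∨ (x_2 → x_2)) → ((x_2 ∨ x_2) ∧ ¬x_1)) = 3/4 ∧ 5/8 = 5/8

5/8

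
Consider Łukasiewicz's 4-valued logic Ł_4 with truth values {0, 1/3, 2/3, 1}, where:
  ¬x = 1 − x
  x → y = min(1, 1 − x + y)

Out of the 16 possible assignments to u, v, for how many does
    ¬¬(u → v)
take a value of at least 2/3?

13

u = 0, v = 0 ↦ 1  ≥
u = 0, v = 1/3 ↦ 1  ≥
u = 0, v = 2/3 ↦ 1  ≥
u = 0, v = 1 ↦ 1  ≥
u = 1/3, v = 0 ↦ 2/3  ≥
u = 1/3, v = 1/3 ↦ 1  ≥
u = 1/3, v = 2/3 ↦ 1  ≥
u = 1/3, v = 1 ↦ 1  ≥
u = 2/3, v = 0 ↦ 1/3  <
u = 2/3, v = 1/3 ↦ 2/3  ≥
u = 2/3, v = 2/3 ↦ 1  ≥
u = 2/3, v = 1 ↦ 1  ≥
u = 1, v = 0 ↦ 0  <
u = 1, v = 1/3 ↦ 1/3  <
u = 1, v = 2/3 ↦ 2/3  ≥
u = 1, v = 1 ↦ 1  ≥
So 13 of the 16 assignments meet the threshold.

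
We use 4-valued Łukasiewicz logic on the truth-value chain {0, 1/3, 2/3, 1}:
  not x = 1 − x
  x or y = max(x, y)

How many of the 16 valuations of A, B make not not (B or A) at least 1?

7

A = 0, B = 0 ↦ 0  <
A = 0, B = 1/3 ↦ 1/3  <
A = 0, B = 2/3 ↦ 2/3  <
A = 0, B = 1 ↦ 1  ≥
A = 1/3, B = 0 ↦ 1/3  <
A = 1/3, B = 1/3 ↦ 1/3  <
A = 1/3, B = 2/3 ↦ 2/3  <
A = 1/3, B = 1 ↦ 1  ≥
A = 2/3, B = 0 ↦ 2/3  <
A = 2/3, B = 1/3 ↦ 2/3  <
A = 2/3, B = 2/3 ↦ 2/3  <
A = 2/3, B = 1 ↦ 1  ≥
A = 1, B = 0 ↦ 1  ≥
A = 1, B = 1/3 ↦ 1  ≥
A = 1, B = 2/3 ↦ 1  ≥
A = 1, B = 1 ↦ 1  ≥
So 7 of the 16 assignments meet the threshold.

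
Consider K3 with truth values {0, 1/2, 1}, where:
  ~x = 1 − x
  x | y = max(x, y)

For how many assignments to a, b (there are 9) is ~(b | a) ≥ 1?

1

a = 0, b = 0 ↦ 1  ≥
a = 0, b = 1/2 ↦ 1/2  <
a = 0, b = 1 ↦ 0  <
a = 1/2, b = 0 ↦ 1/2  <
a = 1/2, b = 1/2 ↦ 1/2  <
a = 1/2, b = 1 ↦ 0  <
a = 1, b = 0 ↦ 0  <
a = 1, b = 1/2 ↦ 0  <
a = 1, b = 1 ↦ 0  <
So 1 of the 9 assignments meets the threshold.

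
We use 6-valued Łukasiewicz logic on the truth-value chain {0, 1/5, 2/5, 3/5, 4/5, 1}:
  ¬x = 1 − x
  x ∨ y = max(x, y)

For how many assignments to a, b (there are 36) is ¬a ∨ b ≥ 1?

11

value 1: 11 assignments (counts)
value 4/5: 9 assignments
value 3/5: 7 assignments
value 2/5: 5 assignments
value 1/5: 3 assignments
value 0: 1 assignment
So 11 of the 36 assignments meet the threshold.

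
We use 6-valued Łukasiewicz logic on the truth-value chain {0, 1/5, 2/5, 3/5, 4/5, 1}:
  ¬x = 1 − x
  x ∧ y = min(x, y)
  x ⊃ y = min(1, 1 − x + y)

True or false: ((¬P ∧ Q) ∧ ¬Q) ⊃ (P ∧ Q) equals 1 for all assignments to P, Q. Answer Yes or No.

Counterexample: take P = 0, Q = 1/5.
¬P = ¬0 = 1
¬P ∧ Q = 1 ∧ 1/5 = 1/5
¬Q = ¬1/5 = 4/5
(¬P ∧ Q) ∧ ¬Q = 1/5 ∧ 4/5 = 1/5
P ∧ Q = 0 ∧ 1/5 = 0
((¬P ∧ Q) ∧ ¬Q) ⊃ (P ∧ Q) = 1/5 ⊃ 0 = 4/5
This gives 4/5 ≠ 1.

No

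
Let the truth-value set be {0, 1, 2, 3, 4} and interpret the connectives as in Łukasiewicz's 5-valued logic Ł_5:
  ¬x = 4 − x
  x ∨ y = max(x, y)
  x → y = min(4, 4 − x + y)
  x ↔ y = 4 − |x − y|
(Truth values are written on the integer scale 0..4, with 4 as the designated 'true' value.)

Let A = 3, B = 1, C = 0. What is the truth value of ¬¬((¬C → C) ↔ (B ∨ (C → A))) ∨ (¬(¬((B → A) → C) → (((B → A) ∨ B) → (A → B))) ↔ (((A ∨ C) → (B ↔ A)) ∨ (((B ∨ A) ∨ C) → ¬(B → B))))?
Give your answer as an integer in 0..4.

3

¬C = ¬0 = 4
¬C → C = 4 → 0 = 0
C → A = 0 → 3 = 4
B ∨ (C → A) = 1 ∨ 4 = 4
(¬C → C) ↔ (B ∨ (C → A)) = 0 ↔ 4 = 0
¬((¬C → C) ↔ (B ∨ (C → A))) = ¬0 = 4
¬¬((¬C → C) ↔ (B ∨ (C → A))) = ¬4 = 0
B → A = 1 → 3 = 4
(B → A) → C = 4 → 0 = 0
¬((B → A) → C) = ¬0 = 4
B → A = 1 → 3 = 4
(B → A) ∨ B = 4 ∨ 1 = 4
A → B = 3 → 1 = 2
((B → A) ∨ B) → (A → B) = 4 → 2 = 2
¬((B → A) → C) → (((B → A) ∨ B) → (A → B)) = 4 → 2 = 2
¬(¬((B → A) → C) → (((B → A) ∨ B) → (A → B))) = ¬2 = 2
A ∨ C = 3 ∨ 0 = 3
B ↔ A = 1 ↔ 3 = 2
(A ∨ C) → (B ↔ A) = 3 → 2 = 3
B ∨ A = 1 ∨ 3 = 3
(B ∨ A) ∨ C = 3 ∨ 0 = 3
B → B = 1 → 1 = 4
¬(B → B) = ¬4 = 0
((B ∨ A) ∨ C) → ¬(B → B) = 3 → 0 = 1
((A ∨ C) → (B ↔ A)) ∨ (((B ∨ A) ∨ C) → ¬(B → B)) = 3 ∨ 1 = 3
¬(¬((B → A) → C) → (((B → A) ∨ B) → (A → B))) ↔ (((A ∨ C) → (B ↔ A)) ∨ (((B ∨ A) ∨ C) → ¬(B → B))) = 2 ↔ 3 = 3
¬¬((¬C → C) ↔ (B ∨ (C → A))) ∨ (¬(¬((B → A) → C) → (((B → A) ∨ B) → (A → B))) ↔ (((A ∨ C) → (B ↔ A)) ∨ (((B ∨ A) ∨ C) → ¬(B → B)))) = 0 ∨ 3 = 3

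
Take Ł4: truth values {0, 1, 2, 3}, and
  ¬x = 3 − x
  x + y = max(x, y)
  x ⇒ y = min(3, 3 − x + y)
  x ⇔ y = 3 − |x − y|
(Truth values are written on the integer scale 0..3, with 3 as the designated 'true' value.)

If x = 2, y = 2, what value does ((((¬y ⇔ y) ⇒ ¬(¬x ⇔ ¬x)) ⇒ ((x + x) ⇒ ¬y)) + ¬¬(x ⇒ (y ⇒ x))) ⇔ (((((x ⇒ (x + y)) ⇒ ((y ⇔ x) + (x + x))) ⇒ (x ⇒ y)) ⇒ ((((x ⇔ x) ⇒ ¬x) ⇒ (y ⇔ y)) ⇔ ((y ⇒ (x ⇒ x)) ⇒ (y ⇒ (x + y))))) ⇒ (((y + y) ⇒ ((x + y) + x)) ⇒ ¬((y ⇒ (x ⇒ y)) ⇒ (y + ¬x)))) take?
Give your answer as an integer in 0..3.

1

¬y = ¬2 = 1
¬y ⇔ y = 1 ⇔ 2 = 2
¬x = ¬2 = 1
¬x = ¬2 = 1
¬x ⇔ ¬x = 1 ⇔ 1 = 3
¬(¬x ⇔ ¬x) = ¬3 = 0
(¬y ⇔ y) ⇒ ¬(¬x ⇔ ¬x) = 2 ⇒ 0 = 1
x + x = 2 + 2 = 2
¬y = ¬2 = 1
(x + x) ⇒ ¬y = 2 ⇒ 1 = 2
((¬y ⇔ y) ⇒ ¬(¬x ⇔ ¬x)) ⇒ ((x + x) ⇒ ¬y) = 1 ⇒ 2 = 3
y ⇒ x = 2 ⇒ 2 = 3
x ⇒ (y ⇒ x) = 2 ⇒ 3 = 3
¬(x ⇒ (y ⇒ x)) = ¬3 = 0
¬¬(x ⇒ (y ⇒ x)) = ¬0 = 3
(((¬y ⇔ y) ⇒ ¬(¬x ⇔ ¬x)) ⇒ ((x + x) ⇒ ¬y)) + ¬¬(x ⇒ (y ⇒ x)) = 3 + 3 = 3
x + y = 2 + 2 = 2
x ⇒ (x + y) = 2 ⇒ 2 = 3
y ⇔ x = 2 ⇔ 2 = 3
x + x = 2 + 2 = 2
(y ⇔ x) + (x + x) = 3 + 2 = 3
(x ⇒ (x + y)) ⇒ ((y ⇔ x) + (x + x)) = 3 ⇒ 3 = 3
x ⇒ y = 2 ⇒ 2 = 3
((x ⇒ (x + y)) ⇒ ((y ⇔ x) + (x + x))) ⇒ (x ⇒ y) = 3 ⇒ 3 = 3
x ⇔ x = 2 ⇔ 2 = 3
¬x = ¬2 = 1
(x ⇔ x) ⇒ ¬x = 3 ⇒ 1 = 1
y ⇔ y = 2 ⇔ 2 = 3
((x ⇔ x) ⇒ ¬x) ⇒ (y ⇔ y) = 1 ⇒ 3 = 3
x ⇒ x = 2 ⇒ 2 = 3
y ⇒ (x ⇒ x) = 2 ⇒ 3 = 3
x + y = 2 + 2 = 2
y ⇒ (x + y) = 2 ⇒ 2 = 3
(y ⇒ (x ⇒ x)) ⇒ (y ⇒ (x + y)) = 3 ⇒ 3 = 3
(((x ⇔ x) ⇒ ¬x) ⇒ (y ⇔ y)) ⇔ ((y ⇒ (x ⇒ x)) ⇒ (y ⇒ (x + y))) = 3 ⇔ 3 = 3
(((x ⇒ (x + y)) ⇒ ((y ⇔ x) + (x + x))) ⇒ (x ⇒ y)) ⇒ ((((x ⇔ x) ⇒ ¬x) ⇒ (y ⇔ y)) ⇔ ((y ⇒ (x ⇒ x)) ⇒ (y ⇒ (x + y)))) = 3 ⇒ 3 = 3
y + y = 2 + 2 = 2
x + y = 2 + 2 = 2
(x + y) + x = 2 + 2 = 2
(y + y) ⇒ ((x + y) + x) = 2 ⇒ 2 = 3
x ⇒ y = 2 ⇒ 2 = 3
y ⇒ (x ⇒ y) = 2 ⇒ 3 = 3
¬x = ¬2 = 1
y + ¬x = 2 + 1 = 2
(y ⇒ (x ⇒ y)) ⇒ (y + ¬x) = 3 ⇒ 2 = 2
¬((y ⇒ (x ⇒ y)) ⇒ (y + ¬x)) = ¬2 = 1
((y + y) ⇒ ((x + y) + x)) ⇒ ¬((y ⇒ (x ⇒ y)) ⇒ (y + ¬x)) = 3 ⇒ 1 = 1
((((x ⇒ (x + y)) ⇒ ((y ⇔ x) + (x + x))) ⇒ (x ⇒ y)) ⇒ ((((x ⇔ x) ⇒ ¬x) ⇒ (y ⇔ y)) ⇔ ((y ⇒ (x ⇒ x)) ⇒ (y ⇒ (x + y))))) ⇒ (((y + y) ⇒ ((x + y) + x)) ⇒ ¬((y ⇒ (x ⇒ y)) ⇒ (y + ¬x))) = 3 ⇒ 1 = 1
((((¬y ⇔ y) ⇒ ¬(¬x ⇔ ¬x)) ⇒ ((x + x) ⇒ ¬y)) + ¬¬(x ⇒ (y ⇒ x))) ⇔ (((((x ⇒ (x + y)) ⇒ ((y ⇔ x) + (x + x))) ⇒ (x ⇒ y)) ⇒ ((((x ⇔ x) ⇒ ¬x) ⇒ (y ⇔ y)) ⇔ ((y ⇒ (x ⇒ x)) ⇒ (y ⇒ (x + y))))) ⇒ (((y + y) ⇒ ((x + y) + x)) ⇒ ¬((y ⇒ (x ⇒ y)) ⇒ (y + ¬x)))) = 3 ⇔ 1 = 1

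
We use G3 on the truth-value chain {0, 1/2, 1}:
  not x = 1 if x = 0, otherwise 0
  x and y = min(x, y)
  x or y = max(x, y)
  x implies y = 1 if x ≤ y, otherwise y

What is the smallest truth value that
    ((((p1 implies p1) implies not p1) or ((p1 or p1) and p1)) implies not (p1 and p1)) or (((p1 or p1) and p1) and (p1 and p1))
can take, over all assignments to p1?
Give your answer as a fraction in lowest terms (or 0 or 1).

1/2

Take p1 = 1/2:
p1 implies p1 = 1/2 implies 1/2 = 1
not p1 = not 1/2 = 0
(p1 implies p1) implies not p1 = 1 implies 0 = 0
p1 or p1 = 1/2 or 1/2 = 1/2
(p1 or p1) and p1 = 1/2 and 1/2 = 1/2
((p1 implies p1) implies not p1) or ((p1 or p1) and p1) = 0 or 1/2 = 1/2
p1 and p1 = 1/2 and 1/2 = 1/2
not (p1 and p1) = not 1/2 = 0
(((p1 implies p1) implies not p1) or ((p1 or p1) and p1)) implies not (p1 and p1) = 1/2 implies 0 = 0
p1 or p1 = 1/2 or 1/2 = 1/2
(p1 or p1) and p1 = 1/2 and 1/2 = 1/2
p1 and p1 = 1/2 and 1/2 = 1/2
((p1 or p1) and p1) and (p1 and p1) = 1/2 and 1/2 = 1/2
((((p1 implies p1) implies not p1) or ((p1 or p1) and p1)) implies not (p1 and p1)) or (((p1 or p1) and p1) and (p1 and p1)) = 0 or 1/2 = 1/2
No assignment yields a value below 1/2, so this is the minimum.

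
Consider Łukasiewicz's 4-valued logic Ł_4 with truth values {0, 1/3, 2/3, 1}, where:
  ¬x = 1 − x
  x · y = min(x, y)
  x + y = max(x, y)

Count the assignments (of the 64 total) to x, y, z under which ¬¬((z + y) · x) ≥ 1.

7

value 1: 7 assignments (counts)
value 2/3: 17 assignments
value 1/3: 21 assignments
value 0: 19 assignments
So 7 of the 64 assignments meet the threshold.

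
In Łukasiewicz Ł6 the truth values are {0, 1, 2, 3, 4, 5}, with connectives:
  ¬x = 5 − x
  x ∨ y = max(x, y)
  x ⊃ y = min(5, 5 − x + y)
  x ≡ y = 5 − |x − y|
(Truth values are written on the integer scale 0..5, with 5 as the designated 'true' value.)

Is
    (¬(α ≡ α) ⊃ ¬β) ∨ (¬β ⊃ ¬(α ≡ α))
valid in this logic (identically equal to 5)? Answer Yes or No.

Yes

At α = 1, β = 1, for instance:
α ≡ α = 1 ≡ 1 = 5
¬(α ≡ α) = ¬5 = 0
¬β = ¬1 = 4
¬(α ≡ α) ⊃ ¬β = 0 ⊃ 4 = 5
¬β ⊃ ¬(α ≡ α) = 4 ⊃ 0 = 1
(¬(α ≡ α) ⊃ ¬β) ∨ (¬β ⊃ ¬(α ≡ α)) = 5 ∨ 1 = 5
and checking the remaining 35 assignments likewise gives ≥ 5 in every case.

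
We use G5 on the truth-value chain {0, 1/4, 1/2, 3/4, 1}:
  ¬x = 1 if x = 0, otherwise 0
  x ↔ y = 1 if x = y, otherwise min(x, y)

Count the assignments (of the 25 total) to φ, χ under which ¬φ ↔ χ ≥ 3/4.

6

value 1: 5 assignments (counts)
value 3/4: 1 assignment (counts)
value 1/2: 1 assignment
value 1/4: 1 assignment
value 0: 17 assignments
So 6 of the 25 assignments meet the threshold.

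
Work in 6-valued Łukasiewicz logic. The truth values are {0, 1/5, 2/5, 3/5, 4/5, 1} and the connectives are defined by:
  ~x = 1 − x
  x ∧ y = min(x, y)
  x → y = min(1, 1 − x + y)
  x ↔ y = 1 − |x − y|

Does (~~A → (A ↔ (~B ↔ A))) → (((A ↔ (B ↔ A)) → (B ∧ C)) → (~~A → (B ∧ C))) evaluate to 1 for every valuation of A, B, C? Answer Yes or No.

Counterexample: take A = 4/5, B = 0, C = 0.
~A = ~4/5 = 1/5
~~A = ~1/5 = 4/5
~B = ~0 = 1
~B ↔ A = 1 ↔ 4/5 = 4/5
A ↔ (~B ↔ A) = 4/5 ↔ 4/5 = 1
~~A → (A ↔ (~B ↔ A)) = 4/5 → 1 = 1
B ↔ A = 0 ↔ 4/5 = 1/5
A ↔ (B ↔ A) = 4/5 ↔ 1/5 = 2/5
B ∧ C = 0 ∧ 0 = 0
(A ↔ (B ↔ A)) → (B ∧ C) = 2/5 → 0 = 3/5
~A = ~4/5 = 1/5
~~A = ~1/5 = 4/5
B ∧ C = 0 ∧ 0 = 0
~~A → (B ∧ C) = 4/5 → 0 = 1/5
((A ↔ (B ↔ A)) → (B ∧ C)) → (~~A → (B ∧ C)) = 3/5 → 1/5 = 3/5
(~~A → (A ↔ (~B ↔ A))) → (((A ↔ (B ↔ A)) → (B ∧ C)) → (~~A → (B ∧ C))) = 1 → 3/5 = 3/5
This gives 3/5 ≠ 1.

No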